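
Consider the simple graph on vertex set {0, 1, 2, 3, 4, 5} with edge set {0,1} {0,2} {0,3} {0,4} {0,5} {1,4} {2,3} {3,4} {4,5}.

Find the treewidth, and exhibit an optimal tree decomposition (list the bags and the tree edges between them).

Treewidth 2.
One such decomposition:
Bags: B1 = {0, 2, 3}  B2 = {0, 3, 4}  B3 = {0, 1, 4}  B4 = {0, 4, 5}
Tree: B1–B2, B2–B3, B3–B4

Every bag has size at most 3, so the width is 3 − 1 = 2 and tw(G) ≤ 2. For the lower bound, the 3 vertices {0, 2, 3} are pairwise adjacent, and any tree decomposition puts a clique entirely inside one bag — forcing width ≥ 2. The upper and lower bounds meet at 2, so that is the treewidth.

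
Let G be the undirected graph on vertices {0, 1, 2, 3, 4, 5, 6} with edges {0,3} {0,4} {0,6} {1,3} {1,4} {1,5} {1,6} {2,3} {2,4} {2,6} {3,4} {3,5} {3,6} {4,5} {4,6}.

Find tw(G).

A width-3 tree decomposition is:
Bags: B1 = {1, 3, 4, 5}  B2 = {1, 3, 4, 6}  B3 = {2, 3, 4, 6}  B4 = {0, 3, 4, 6}
Tree: B1–B2, B2–B3, B3–B4
The largest bag has 4 vertices, giving width 3; this decomposition certifies tw(G) ≤ 3. Conversely, {1, 3, 4, 5} is a clique of size 4, and the vertices of any clique must share a bag in every tree decomposition; so some bag has ≥ 4 vertices and tw(G) ≥ 3. Combining the bounds, tw(G) = 3.

3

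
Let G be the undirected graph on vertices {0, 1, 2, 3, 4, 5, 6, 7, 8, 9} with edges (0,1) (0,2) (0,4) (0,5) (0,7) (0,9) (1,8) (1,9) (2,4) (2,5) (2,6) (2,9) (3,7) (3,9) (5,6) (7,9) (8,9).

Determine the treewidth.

A width-2 tree decomposition is:
Bags: B1 = {0, 2, 5}  B2 = {0, 2, 9}  B3 = {2, 5, 6}  B4 = {0, 7, 9}  B5 = {0, 2, 4}  B6 = {3, 7, 9}  B7 = {0, 1, 9}  B8 = {1, 8, 9}
Tree: B1–B2, B1–B3, B2–B4, B2–B5, B4–B6, B4–B7, B7–B8
Every bag has size at most 3, so the width is 3 − 1 = 2 and tw(G) ≤ 2. On the other hand G contains the 3-clique {0, 1, 9}. A clique must lie in a single bag of any decomposition, so no decomposition can have width below 2. Therefore the treewidth is 2.

2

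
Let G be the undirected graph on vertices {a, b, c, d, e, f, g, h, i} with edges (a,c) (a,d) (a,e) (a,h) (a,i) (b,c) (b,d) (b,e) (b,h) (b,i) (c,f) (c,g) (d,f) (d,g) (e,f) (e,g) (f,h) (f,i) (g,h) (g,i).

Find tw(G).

A width-4 tree decomposition is:
Bags: B1 = {a, b, d, f, g}  B2 = {a, b, f, g, i}  B3 = {a, b, c, f, g}  B4 = {a, b, e, f, g}  B5 = {a, b, f, g, h}
Tree: B1–B2, B2–B3, B3–B4, B4–B5
The largest bag has 5 vertices, giving width 4; this decomposition certifies tw(G) ≤ 4. For the lower bound: the 5 vertex sets {b,d}, {f,i}, {c,g}, {a}, {e} are disjoint, each induces a connected subgraph, and every pair is joined by at least one edge of G. Contracting each set to a single vertex therefore yields K_{5} as a minor, and since treewidth is minor-monotone, tw(G) ≥ tw(K_{5}) = 4. Hence tw(G) = 4 exactly.

4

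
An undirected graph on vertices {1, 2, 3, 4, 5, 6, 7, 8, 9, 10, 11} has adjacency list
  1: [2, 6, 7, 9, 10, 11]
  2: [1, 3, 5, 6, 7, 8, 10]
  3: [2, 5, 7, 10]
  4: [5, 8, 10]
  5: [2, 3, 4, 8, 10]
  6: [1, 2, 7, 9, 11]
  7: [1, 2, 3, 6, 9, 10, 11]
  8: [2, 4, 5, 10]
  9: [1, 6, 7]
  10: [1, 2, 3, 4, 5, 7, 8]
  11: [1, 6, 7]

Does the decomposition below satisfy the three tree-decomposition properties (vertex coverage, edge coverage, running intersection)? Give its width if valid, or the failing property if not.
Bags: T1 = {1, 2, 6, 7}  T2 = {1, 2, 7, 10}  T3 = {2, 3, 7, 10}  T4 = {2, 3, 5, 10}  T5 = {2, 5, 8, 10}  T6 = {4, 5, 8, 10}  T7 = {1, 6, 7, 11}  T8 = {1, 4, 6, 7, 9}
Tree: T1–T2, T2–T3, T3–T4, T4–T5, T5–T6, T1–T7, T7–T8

No — bags containing vertex 4 are not connected in the tree.

A tree decomposition must satisfy three properties: every vertex lies in some bag; for every edge, both endpoints lie together in some bag; and for every vertex, the bags containing it form a connected subtree. Here bags containing vertex 4 are not connected in the tree, so the decomposition is invalid.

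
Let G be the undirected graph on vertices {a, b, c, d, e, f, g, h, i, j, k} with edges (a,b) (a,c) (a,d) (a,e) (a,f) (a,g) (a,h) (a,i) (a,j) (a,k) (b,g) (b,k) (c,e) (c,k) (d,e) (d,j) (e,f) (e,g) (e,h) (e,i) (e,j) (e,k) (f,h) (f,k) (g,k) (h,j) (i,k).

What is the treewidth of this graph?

3

A width-3 tree decomposition is:
Bags: B1 = {a, e, g, k}  B2 = {a, e, f, k}  B3 = {a, e, f, h}  B4 = {a, b, g, k}  B5 = {a, e, h, j}  B6 = {a, d, e, j}  B7 = {a, c, e, k}  B8 = {a, e, i, k}
Tree: B1–B2, B2–B3, B1–B4, B3–B5, B5–B6, B2–B7, B2–B8
Each bag holds 4 vertices, so the decomposition has width 3, which upper-bounds the treewidth. On the other hand G contains the 4-clique {a, d, e, j}. A clique must lie in a single bag of any decomposition, so no decomposition can have width below 3. Combining the bounds, tw(G) = 3.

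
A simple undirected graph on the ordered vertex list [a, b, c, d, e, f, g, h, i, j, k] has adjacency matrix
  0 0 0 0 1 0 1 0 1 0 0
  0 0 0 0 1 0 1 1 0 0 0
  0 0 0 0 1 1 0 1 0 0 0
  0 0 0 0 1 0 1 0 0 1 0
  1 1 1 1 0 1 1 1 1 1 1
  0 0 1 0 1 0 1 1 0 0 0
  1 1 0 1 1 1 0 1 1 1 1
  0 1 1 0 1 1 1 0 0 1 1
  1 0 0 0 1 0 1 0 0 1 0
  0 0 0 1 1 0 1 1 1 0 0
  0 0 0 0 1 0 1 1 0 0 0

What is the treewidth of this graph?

3

A width-3 tree decomposition is:
Bags: B1 = {e, f, g, h}  B2 = {b, e, g, h}  B3 = {e, g, h, j}  B4 = {d, e, g, j}  B5 = {e, g, i, j}  B6 = {c, e, f, h}  B7 = {e, g, h, k}  B8 = {a, e, g, i}
Tree: B1–B2, B1–B3, B3–B4, B4–B5, B1–B6, B3–B7, B5–B8
The largest bag has 4 vertices, giving width 3; this decomposition certifies tw(G) ≤ 3. On the other hand G contains the 4-clique {d, e, g, j}. A clique must lie in a single bag of any decomposition, so no decomposition can have width below 3. Hence tw(G) = 3 exactly.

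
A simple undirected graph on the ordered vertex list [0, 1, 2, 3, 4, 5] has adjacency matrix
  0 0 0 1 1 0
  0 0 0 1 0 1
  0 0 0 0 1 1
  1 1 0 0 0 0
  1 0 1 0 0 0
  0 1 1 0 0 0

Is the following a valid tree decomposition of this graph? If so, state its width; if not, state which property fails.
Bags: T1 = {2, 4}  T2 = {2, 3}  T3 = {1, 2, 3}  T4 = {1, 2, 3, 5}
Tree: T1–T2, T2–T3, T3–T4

A tree decomposition must satisfy three properties: every vertex lies in some bag; for every edge, both endpoints lie together in some bag; and for every vertex, the bags containing it form a connected subtree. Here vertex 0 appears in no bag, so the decomposition is invalid.

No — vertex 0 appears in no bag.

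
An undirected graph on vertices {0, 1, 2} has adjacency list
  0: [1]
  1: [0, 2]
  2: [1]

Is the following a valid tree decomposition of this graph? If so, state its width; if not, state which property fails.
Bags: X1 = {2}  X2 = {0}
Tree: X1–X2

No — vertex 1 appears in no bag.

A tree decomposition must satisfy three properties: every vertex lies in some bag; for every edge, both endpoints lie together in some bag; and for every vertex, the bags containing it form a connected subtree. Here vertex 1 appears in no bag, so the decomposition is invalid.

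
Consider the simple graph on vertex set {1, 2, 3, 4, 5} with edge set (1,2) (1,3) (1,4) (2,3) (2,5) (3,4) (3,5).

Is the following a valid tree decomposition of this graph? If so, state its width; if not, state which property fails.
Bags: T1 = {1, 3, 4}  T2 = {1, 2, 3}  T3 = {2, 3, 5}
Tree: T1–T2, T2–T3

Yes; width 2.

Every vertex of G appears in some bag (union = {1, 2, 3, 4, 5}); every edge is covered by a bag; and for each vertex v the set of bags containing v is connected in the bag tree. The decomposition is therefore valid. The largest bag has 3 vertices, so the width is 2.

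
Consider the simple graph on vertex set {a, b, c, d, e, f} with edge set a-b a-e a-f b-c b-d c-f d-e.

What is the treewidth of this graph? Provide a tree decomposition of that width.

Every bag has size at most 3, so the width is 3 − 1 = 2 and tw(G) ≤ 2. The edges c–f–a–b–c form a cycle, so G is not a tree and its treewidth is at least 2. Therefore the treewidth is 2.

Treewidth 2.
One optimal decomposition is:
Bags: B1 = {b, c, f}  B2 = {a, b, f}  B3 = {a, b, d}  B4 = {a, d, e}
Tree: B1–B2, B2–B3, B3–B4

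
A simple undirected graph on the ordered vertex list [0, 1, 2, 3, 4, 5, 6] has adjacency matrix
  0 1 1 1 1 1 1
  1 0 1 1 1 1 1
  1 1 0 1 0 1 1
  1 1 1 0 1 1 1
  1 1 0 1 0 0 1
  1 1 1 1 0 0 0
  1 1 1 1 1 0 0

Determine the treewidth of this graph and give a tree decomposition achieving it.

Treewidth 4.
One optimal decomposition is:
Bags: B1 = {0, 1, 2, 3, 5}  B2 = {0, 1, 2, 3, 6}  B3 = {0, 1, 3, 4, 6}
Tree: B1–B2, B2–B3

The largest bag has 5 vertices, giving width 4; this decomposition certifies tw(G) ≤ 4. Conversely, {0, 1, 2, 3, 5} is a clique of size 5, and the vertices of any clique must share a bag in every tree decomposition; so some bag has ≥ 5 vertices and tw(G) ≥ 4. Therefore the treewidth is 4.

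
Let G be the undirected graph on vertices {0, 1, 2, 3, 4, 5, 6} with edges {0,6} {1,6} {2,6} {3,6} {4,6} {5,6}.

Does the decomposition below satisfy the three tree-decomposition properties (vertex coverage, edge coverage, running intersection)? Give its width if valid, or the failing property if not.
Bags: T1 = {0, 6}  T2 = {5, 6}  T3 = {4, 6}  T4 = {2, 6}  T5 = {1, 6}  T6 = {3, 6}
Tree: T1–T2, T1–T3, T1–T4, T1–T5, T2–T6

Yes; width 1.

Every vertex of G appears in some bag (union = {0, 1, 2, 3, 4, 5, 6}); every edge is covered by a bag; and for each vertex v the set of bags containing v is connected in the bag tree. The decomposition is therefore valid. The largest bag has 2 vertices, so the width is 1.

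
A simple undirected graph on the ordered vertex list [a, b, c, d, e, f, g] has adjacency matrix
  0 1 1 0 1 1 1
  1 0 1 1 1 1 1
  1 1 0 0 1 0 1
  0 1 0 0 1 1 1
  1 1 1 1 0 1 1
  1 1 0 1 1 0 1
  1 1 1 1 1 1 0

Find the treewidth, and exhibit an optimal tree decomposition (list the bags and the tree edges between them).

Treewidth 4.
One optimal decomposition is:
Bags: B1 = {a, b, e, f, g}  B2 = {a, b, c, e, g}  B3 = {b, d, e, f, g}
Tree: B1–B2, B1–B3

The largest bag has 5 vertices, giving width 4; this decomposition certifies tw(G) ≤ 4. Conversely, {a, b, c, e, g} is a clique of size 5, and the vertices of any clique must share a bag in every tree decomposition; so some bag has ≥ 5 vertices and tw(G) ≥ 4. Therefore the treewidth is 4.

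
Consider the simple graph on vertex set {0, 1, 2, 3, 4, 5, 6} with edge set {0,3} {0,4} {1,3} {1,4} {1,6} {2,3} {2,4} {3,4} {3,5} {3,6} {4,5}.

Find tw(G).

A width-2 tree decomposition is:
Bags: B1 = {0, 3, 4}  B2 = {2, 3, 4}  B3 = {3, 4, 5}  B4 = {1, 3, 4}  B5 = {1, 3, 6}
Tree: B1–B2, B2–B3, B1–B4, B4–B5
The largest bag has 3 vertices, giving width 2; this decomposition certifies tw(G) ≤ 2. For the lower bound, the 3 vertices {0, 3, 4} are pairwise adjacent, and any tree decomposition puts a clique entirely inside one bag — forcing width ≥ 2. Combining the bounds, tw(G) = 2.

2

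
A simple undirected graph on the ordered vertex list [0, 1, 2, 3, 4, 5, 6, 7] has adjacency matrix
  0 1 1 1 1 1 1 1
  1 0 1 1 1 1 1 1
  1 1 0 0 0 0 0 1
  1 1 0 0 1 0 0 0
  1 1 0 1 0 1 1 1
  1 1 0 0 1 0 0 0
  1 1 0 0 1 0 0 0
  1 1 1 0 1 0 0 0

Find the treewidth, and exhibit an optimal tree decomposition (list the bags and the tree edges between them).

Each bag holds 4 vertices, so the decomposition has width 3, which upper-bounds the treewidth. Conversely, {0, 1, 2, 7} is a clique of size 4, and the vertices of any clique must share a bag in every tree decomposition; so some bag has ≥ 4 vertices and tw(G) ≥ 3. Therefore the treewidth is 3.

Treewidth 3.
Bags: B1 = {0, 1, 4, 7}  B2 = {0, 1, 4, 6}  B3 = {0, 1, 4, 5}  B4 = {0, 1, 3, 4}  B5 = {0, 1, 2, 7}
Tree: B1–B2, B1–B3, B1–B4, B1–B5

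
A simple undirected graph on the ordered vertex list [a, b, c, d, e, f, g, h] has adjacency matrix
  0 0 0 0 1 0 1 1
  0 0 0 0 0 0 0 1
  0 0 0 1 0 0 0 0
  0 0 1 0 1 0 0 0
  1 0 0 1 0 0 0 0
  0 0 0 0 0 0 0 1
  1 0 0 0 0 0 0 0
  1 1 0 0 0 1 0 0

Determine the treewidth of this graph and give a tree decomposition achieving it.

Every bag has size at most 2, so the width is 2 − 1 = 1 and tw(G) ≤ 1. Since G has at least one edge (e.g. h–b), it is not an edgeless graph, so tw(G) ≥ 1. Hence tw(G) = 1 exactly.

Treewidth 1.
Bags: B1 = {b, h}  B2 = {a, h}  B3 = {a, e}  B4 = {d, e}  B5 = {f, h}  B6 = {c, d}  B7 = {a, g}
Tree: B1–B2, B2–B3, B3–B4, B2–B5, B4–B6, B2–B7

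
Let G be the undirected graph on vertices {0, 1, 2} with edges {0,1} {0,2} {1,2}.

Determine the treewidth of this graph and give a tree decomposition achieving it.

Treewidth 2.
One such decomposition:
Bags: B1 = {0, 1, 2}
Tree: (single bag)

A single bag containing all 3 vertices is trivially a valid decomposition of width 2. On the other hand G contains the 3-clique {0, 1, 2}. A clique must lie in a single bag of any decomposition, so no decomposition can have width below 2. The upper and lower bounds meet at 2, so that is the treewidth.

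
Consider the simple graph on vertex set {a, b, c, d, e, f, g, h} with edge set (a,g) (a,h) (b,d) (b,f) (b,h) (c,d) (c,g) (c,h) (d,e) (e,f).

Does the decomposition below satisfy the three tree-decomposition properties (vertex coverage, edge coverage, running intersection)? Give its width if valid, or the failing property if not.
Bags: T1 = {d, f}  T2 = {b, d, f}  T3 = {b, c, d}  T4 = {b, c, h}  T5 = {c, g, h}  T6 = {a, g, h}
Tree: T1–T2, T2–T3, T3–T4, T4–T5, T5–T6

A tree decomposition must satisfy three properties: every vertex lies in some bag; for every edge, both endpoints lie together in some bag; and for every vertex, the bags containing it form a connected subtree. Here vertex e appears in no bag, so the decomposition is invalid.

No — vertex e appears in no bag.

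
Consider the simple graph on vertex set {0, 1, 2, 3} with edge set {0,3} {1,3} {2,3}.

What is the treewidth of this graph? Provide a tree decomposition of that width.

Treewidth 1.
One such decomposition:
Bags: B1 = {0, 3}  B2 = {1, 3}  B3 = {2, 3}
Tree: B1–B2, B1–B3

Every bag has size at most 2, so the width is 2 − 1 = 1 and tw(G) ≤ 1. Any graph with an edge has treewidth ≥ 1, and G has the edge 0–3. Combining the bounds, tw(G) = 1.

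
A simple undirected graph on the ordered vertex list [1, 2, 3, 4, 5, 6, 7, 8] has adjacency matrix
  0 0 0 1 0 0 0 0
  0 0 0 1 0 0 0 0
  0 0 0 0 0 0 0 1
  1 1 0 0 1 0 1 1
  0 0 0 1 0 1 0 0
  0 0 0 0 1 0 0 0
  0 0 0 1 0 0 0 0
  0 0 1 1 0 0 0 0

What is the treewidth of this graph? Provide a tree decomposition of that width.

The largest bag has 2 vertices, giving width 1; this decomposition certifies tw(G) ≤ 1. G has an edge, so its treewidth is at least 1. Hence tw(G) = 1 exactly.

Treewidth 1.
One optimal decomposition is:
Bags: B1 = {2, 4}  B2 = {4, 5}  B3 = {4, 7}  B4 = {1, 4}  B5 = {5, 6}  B6 = {4, 8}  B7 = {3, 8}
Tree: B1–B2, B1–B3, B1–B4, B2–B5, B2–B6, B6–B7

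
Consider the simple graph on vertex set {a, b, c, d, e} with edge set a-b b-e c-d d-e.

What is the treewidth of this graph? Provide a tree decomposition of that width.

The largest bag has 2 vertices, giving width 1; this decomposition certifies tw(G) ≤ 1. Any graph with an edge has treewidth ≥ 1, and G has the edge e–b. Combining the bounds, tw(G) = 1.

Treewidth 1.
One such decomposition:
Bags: B1 = {b, e}  B2 = {d, e}  B3 = {c, d}  B4 = {a, b}
Tree: B1–B2, B2–B3, B1–B4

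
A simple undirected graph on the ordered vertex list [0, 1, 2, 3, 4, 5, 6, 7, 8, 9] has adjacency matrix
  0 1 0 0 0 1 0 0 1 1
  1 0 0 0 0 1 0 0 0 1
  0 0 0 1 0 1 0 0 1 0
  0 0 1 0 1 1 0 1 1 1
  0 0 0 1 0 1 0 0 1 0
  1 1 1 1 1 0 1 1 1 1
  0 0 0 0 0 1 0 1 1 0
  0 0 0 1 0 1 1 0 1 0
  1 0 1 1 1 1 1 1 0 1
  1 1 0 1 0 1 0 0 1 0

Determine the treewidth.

A width-3 tree decomposition is:
Bags: B1 = {3, 5, 7, 8}  B2 = {3, 5, 8, 9}  B3 = {0, 5, 8, 9}  B4 = {3, 4, 5, 8}  B5 = {0, 1, 5, 9}  B6 = {2, 3, 5, 8}  B7 = {5, 6, 7, 8}
Tree: B1–B2, B2–B3, B2–B4, B3–B5, B2–B6, B1–B7
Each bag holds 4 vertices, so the decomposition has width 3, which upper-bounds the treewidth. On the other hand G contains the 4-clique {0, 5, 8, 9}. A clique must lie in a single bag of any decomposition, so no decomposition can have width below 3. Combining the bounds, tw(G) = 3.

3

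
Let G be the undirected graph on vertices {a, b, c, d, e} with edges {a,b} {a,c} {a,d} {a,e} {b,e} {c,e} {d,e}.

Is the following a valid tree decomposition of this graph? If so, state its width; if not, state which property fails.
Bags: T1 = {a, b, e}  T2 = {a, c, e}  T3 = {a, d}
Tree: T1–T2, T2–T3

No — edge (e,d) lies in no bag.

A tree decomposition must satisfy three properties: every vertex lies in some bag; for every edge, both endpoints lie together in some bag; and for every vertex, the bags containing it form a connected subtree. Here edge (e,d) lies in no bag, so the decomposition is invalid.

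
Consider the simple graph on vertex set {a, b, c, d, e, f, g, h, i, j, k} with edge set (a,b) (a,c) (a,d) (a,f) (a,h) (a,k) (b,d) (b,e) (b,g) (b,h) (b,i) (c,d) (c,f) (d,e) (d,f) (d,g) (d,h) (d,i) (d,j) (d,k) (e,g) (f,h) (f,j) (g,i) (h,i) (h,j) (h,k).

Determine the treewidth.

A width-3 tree decomposition is:
Bags: B1 = {b, d, g, i}  B2 = {b, d, h, i}  B3 = {a, b, d, h}  B4 = {b, d, e, g}  B5 = {a, d, h, k}  B6 = {a, d, f, h}  B7 = {d, f, h, j}  B8 = {a, c, d, f}
Tree: B1–B2, B2–B3, B1–B4, B3–B5, B3–B6, B6–B7, B6–B8
Every bag has size at most 4, so the width is 4 − 1 = 3 and tw(G) ≤ 3. For the lower bound, the 4 vertices {b, d, e, g} are pairwise adjacent, and any tree decomposition puts a clique entirely inside one bag — forcing width ≥ 3. The upper and lower bounds meet at 3, so that is the treewidth.

3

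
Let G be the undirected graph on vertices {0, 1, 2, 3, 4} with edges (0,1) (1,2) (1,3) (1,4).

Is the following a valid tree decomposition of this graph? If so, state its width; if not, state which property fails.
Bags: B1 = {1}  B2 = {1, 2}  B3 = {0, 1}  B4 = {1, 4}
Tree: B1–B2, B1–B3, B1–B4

A tree decomposition must satisfy three properties: every vertex lies in some bag; for every edge, both endpoints lie together in some bag; and for every vertex, the bags containing it form a connected subtree. Here vertex 3 appears in no bag, so the decomposition is invalid.

No — vertex 3 appears in no bag.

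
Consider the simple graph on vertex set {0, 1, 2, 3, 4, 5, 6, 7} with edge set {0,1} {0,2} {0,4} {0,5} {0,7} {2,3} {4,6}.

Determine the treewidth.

1

A width-1 tree decomposition is:
Bags: B1 = {0, 5}  B2 = {0, 1}  B3 = {0, 4}  B4 = {0, 2}  B5 = {2, 3}  B6 = {4, 6}  B7 = {0, 7}
Tree: B1–B2, B2–B3, B2–B4, B4–B5, B3–B6, B4–B7
Every bag has size at most 2, so the width is 2 − 1 = 1 and tw(G) ≤ 1. G has an edge, so its treewidth is at least 1. Hence tw(G) = 1 exactly.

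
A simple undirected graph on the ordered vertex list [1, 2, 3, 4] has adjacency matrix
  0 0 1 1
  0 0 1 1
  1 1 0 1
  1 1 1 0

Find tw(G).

A width-2 tree decomposition is:
Bags: B1 = {2, 3, 4}  B2 = {1, 3, 4}
Tree: B1–B2
The largest bag has 3 vertices, giving width 2; this decomposition certifies tw(G) ≤ 2. Conversely, {1, 3, 4} is a clique of size 3, and the vertices of any clique must share a bag in every tree decomposition; so some bag has ≥ 3 vertices and tw(G) ≥ 2. Combining the bounds, tw(G) = 2.

2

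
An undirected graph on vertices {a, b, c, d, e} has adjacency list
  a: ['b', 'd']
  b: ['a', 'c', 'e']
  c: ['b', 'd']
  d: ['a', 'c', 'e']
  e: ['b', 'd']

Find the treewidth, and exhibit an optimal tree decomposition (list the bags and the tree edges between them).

Treewidth 2.
One such decomposition:
Bags: B1 = {a, b, d}  B2 = {b, c, d}  B3 = {b, d, e}
Tree: B1–B2, B2–B3

Every bag has size at most 3, so the width is 3 − 1 = 2 and tw(G) ≤ 2. Since a–b–c–d–a is a cycle in G, G is not acyclic. Forests are exactly the graphs of treewidth ≤ 1, so tw(G) ≥ 2. The upper and lower bounds meet at 2, so that is the treewidth.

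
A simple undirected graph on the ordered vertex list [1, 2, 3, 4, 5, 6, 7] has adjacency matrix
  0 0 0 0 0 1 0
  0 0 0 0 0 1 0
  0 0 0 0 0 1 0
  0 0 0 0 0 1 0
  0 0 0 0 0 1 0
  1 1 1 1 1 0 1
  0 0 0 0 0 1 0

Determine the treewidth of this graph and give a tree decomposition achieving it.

Treewidth 1.
One such decomposition:
Bags: B1 = {4, 6}  B2 = {3, 6}  B3 = {1, 6}  B4 = {2, 6}  B5 = {5, 6}  B6 = {6, 7}
Tree: B1–B2, B1–B3, B1–B4, B1–B5, B1–B6

Every bag has size at most 2, so the width is 2 − 1 = 1 and tw(G) ≤ 1. Since G has at least one edge (e.g. 6–4), it is not an edgeless graph, so tw(G) ≥ 1. Combining the bounds, tw(G) = 1.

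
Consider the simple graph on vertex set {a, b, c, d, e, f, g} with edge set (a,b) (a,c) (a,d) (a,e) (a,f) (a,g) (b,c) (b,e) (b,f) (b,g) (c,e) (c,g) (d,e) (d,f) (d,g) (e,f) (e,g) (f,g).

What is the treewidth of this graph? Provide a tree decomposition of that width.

The largest bag has 5 vertices, giving width 4; this decomposition certifies tw(G) ≤ 4. For the lower bound, the 5 vertices {a, b, c, e, g} are pairwise adjacent, and any tree decomposition puts a clique entirely inside one bag — forcing width ≥ 4. Combining the bounds, tw(G) = 4.

Treewidth 4.
One optimal decomposition is:
Bags: B1 = {a, b, c, e, g}  B2 = {a, b, e, f, g}  B3 = {a, d, e, f, g}
Tree: B1–B2, B2–B3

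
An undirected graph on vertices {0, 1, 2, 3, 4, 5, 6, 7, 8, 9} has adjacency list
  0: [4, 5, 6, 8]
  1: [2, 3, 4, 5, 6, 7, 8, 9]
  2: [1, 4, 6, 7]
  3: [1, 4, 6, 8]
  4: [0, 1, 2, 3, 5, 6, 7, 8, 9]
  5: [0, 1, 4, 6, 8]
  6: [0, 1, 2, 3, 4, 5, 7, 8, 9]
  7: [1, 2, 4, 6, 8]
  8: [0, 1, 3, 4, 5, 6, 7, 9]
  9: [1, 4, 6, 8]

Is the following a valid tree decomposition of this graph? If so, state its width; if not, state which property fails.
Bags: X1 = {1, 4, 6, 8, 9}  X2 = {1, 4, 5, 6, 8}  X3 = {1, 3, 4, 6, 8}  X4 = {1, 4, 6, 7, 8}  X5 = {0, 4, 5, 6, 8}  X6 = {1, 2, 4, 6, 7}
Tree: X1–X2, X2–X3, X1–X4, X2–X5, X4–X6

Checking the three conditions: (i) the bags cover all of {0, 1, 2, 3, 4, 5, 6, 7, 8, 9}; (ii) for each edge, some bag contains both endpoints; (iii) the bags containing any fixed vertex form a subtree. All hold, so the decomposition is valid with width 5 − 1 = 4.

Yes; width 4.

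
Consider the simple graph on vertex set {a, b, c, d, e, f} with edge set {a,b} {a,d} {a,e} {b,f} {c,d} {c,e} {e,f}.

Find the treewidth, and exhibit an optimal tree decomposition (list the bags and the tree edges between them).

Treewidth 2.
One such decomposition:
Bags: B1 = {c, d, e}  B2 = {a, d, e}  B3 = {a, e, f}  B4 = {a, b, f}
Tree: B1–B2, B2–B3, B3–B4

The largest bag has 3 vertices, giving width 2; this decomposition certifies tw(G) ≤ 2. For the lower bound, G contains the cycle c–d–a–e–c, so G is not a forest; only forests have treewidth ≤ 1, hence tw(G) ≥ 2. Therefore the treewidth is 2.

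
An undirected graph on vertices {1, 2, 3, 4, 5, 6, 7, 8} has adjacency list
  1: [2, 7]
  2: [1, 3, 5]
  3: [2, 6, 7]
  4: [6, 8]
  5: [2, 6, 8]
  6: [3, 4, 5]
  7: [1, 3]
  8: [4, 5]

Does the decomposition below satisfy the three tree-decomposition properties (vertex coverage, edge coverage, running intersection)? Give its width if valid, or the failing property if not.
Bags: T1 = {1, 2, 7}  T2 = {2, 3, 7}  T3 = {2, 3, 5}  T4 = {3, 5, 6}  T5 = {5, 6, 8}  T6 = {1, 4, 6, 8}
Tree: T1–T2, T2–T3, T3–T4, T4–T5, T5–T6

A tree decomposition must satisfy three properties: every vertex lies in some bag; for every edge, both endpoints lie together in some bag; and for every vertex, the bags containing it form a connected subtree. Here bags containing vertex 1 are not connected in the tree, so the decomposition is invalid.

No — bags containing vertex 1 are not connected in the tree.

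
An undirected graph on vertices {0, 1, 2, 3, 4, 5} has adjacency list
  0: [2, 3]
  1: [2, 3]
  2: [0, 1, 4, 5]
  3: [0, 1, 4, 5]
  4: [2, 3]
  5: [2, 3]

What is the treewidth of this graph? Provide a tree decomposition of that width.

Treewidth 2.
One such decomposition:
Bags: B1 = {0, 2, 3}  B2 = {1, 2, 3}  B3 = {2, 3, 4}  B4 = {2, 3, 5}
Tree: B1–B2, B2–B3, B3–B4

The largest bag has 3 vertices, giving width 2; this decomposition certifies tw(G) ≤ 2. Since 2–0–3–1–2 is a cycle in G, G is not acyclic. Forests are exactly the graphs of treewidth ≤ 1, so tw(G) ≥ 2. The upper and lower bounds meet at 2, so that is the treewidth.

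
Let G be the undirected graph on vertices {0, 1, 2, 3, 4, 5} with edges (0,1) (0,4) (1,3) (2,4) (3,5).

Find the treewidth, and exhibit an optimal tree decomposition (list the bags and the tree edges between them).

Treewidth 1.
One optimal decomposition is:
Bags: B1 = {3, 5}  B2 = {1, 3}  B3 = {0, 1}  B4 = {0, 4}  B5 = {2, 4}
Tree: B1–B2, B2–B3, B3–B4, B4–B5

Each bag holds 2 vertices, so the decomposition has width 1, which upper-bounds the treewidth. Any graph with an edge has treewidth ≥ 1, and G has the edge 5–3. The upper and lower bounds meet at 1, so that is the treewidth.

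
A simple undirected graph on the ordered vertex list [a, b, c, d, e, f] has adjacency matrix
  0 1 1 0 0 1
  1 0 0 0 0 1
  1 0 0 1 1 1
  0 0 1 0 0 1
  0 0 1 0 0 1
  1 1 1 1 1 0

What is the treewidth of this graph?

2

A width-2 tree decomposition is:
Bags: B1 = {a, c, f}  B2 = {c, e, f}  B3 = {a, b, f}  B4 = {c, d, f}
Tree: B1–B2, B1–B3, B1–B4
The largest bag has 3 vertices, giving width 2; this decomposition certifies tw(G) ≤ 2. On the other hand G contains the 3-clique {c, d, f}. A clique must lie in a single bag of any decomposition, so no decomposition can have width below 2. Therefore the treewidth is 2.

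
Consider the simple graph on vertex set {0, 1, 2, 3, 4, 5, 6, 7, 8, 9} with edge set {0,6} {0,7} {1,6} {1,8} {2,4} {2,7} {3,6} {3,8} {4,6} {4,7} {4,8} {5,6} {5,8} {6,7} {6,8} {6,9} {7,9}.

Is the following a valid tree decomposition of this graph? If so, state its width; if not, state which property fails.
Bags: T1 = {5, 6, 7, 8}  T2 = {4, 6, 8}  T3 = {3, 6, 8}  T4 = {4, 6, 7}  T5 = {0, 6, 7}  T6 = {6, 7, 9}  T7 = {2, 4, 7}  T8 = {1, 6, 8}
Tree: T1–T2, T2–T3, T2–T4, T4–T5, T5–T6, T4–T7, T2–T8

No — bags containing vertex 7 are not connected in the tree.

A tree decomposition must satisfy three properties: every vertex lies in some bag; for every edge, both endpoints lie together in some bag; and for every vertex, the bags containing it form a connected subtree. Here bags containing vertex 7 are not connected in the tree, so the decomposition is invalid.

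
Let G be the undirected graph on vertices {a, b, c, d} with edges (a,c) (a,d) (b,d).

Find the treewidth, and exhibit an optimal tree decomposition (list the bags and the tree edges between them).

Each bag holds 2 vertices, so the decomposition has width 1, which upper-bounds the treewidth. Any graph with an edge has treewidth ≥ 1, and G has the edge d–b. Therefore the treewidth is 1.

Treewidth 1.
One optimal decomposition is:
Bags: B1 = {b, d}  B2 = {a, d}  B3 = {a, c}
Tree: B1–B2, B2–B3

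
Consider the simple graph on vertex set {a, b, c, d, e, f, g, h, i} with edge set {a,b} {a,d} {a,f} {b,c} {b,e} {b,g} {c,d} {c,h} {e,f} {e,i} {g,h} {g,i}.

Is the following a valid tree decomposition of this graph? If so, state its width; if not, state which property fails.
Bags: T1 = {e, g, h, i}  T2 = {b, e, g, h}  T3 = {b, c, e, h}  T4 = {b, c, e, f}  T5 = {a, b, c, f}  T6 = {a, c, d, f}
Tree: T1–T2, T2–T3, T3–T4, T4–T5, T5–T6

Yes; width 3.

Vertex coverage: the bags together contain {a, b, c, d, e, f, g, h, i}, the full vertex set. Edge coverage: each edge of G has both endpoints in at least one bag. Running intersection: for every vertex, the bags containing it form a connected subtree. All three properties hold, so this is a valid tree decomposition of width max|bag| − 1 = 3, and hence tw(G) ≤ 3.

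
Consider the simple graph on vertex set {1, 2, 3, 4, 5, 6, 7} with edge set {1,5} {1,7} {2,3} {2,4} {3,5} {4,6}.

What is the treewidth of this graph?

1

A width-1 tree decomposition is:
Bags: B1 = {4, 6}  B2 = {2, 4}  B3 = {2, 3}  B4 = {3, 5}  B5 = {1, 5}  B6 = {1, 7}
Tree: B1–B2, B2–B3, B3–B4, B4–B5, B5–B6
The largest bag has 2 vertices, giving width 1; this decomposition certifies tw(G) ≤ 1. G has an edge, so its treewidth is at least 1. Therefore the treewidth is 1.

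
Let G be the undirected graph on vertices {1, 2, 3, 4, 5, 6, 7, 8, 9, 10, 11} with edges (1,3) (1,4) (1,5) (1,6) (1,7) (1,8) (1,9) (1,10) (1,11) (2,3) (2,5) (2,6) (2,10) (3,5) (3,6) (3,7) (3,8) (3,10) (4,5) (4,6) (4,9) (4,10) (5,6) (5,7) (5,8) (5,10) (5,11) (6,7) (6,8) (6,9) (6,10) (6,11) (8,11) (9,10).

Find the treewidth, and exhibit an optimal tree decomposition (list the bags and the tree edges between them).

Treewidth 4.
One optimal decomposition is:
Bags: B1 = {1, 3, 5, 6, 7}  B2 = {1, 3, 5, 6, 10}  B3 = {2, 3, 5, 6, 10}  B4 = {1, 3, 5, 6, 8}  B5 = {1, 4, 5, 6, 10}  B6 = {1, 5, 6, 8, 11}  B7 = {1, 4, 6, 9, 10}
Tree: B1–B2, B2–B3, B2–B4, B2–B5, B4–B6, B5–B7

Each bag holds 5 vertices, so the decomposition has width 4, which upper-bounds the treewidth. Conversely, {1, 4, 6, 9, 10} is a clique of size 5, and the vertices of any clique must share a bag in every tree decomposition; so some bag has ≥ 5 vertices and tw(G) ≥ 4. The upper and lower bounds meet at 4, so that is the treewidth.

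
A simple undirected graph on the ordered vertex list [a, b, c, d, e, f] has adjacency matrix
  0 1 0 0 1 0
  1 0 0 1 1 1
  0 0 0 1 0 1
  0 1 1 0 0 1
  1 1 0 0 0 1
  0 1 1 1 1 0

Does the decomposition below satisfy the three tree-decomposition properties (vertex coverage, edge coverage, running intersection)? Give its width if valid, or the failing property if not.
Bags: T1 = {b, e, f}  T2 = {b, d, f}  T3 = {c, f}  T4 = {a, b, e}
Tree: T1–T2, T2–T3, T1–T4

A tree decomposition must satisfy three properties: every vertex lies in some bag; for every edge, both endpoints lie together in some bag; and for every vertex, the bags containing it form a connected subtree. Here edge (d,c) lies in no bag, so the decomposition is invalid.

No — edge (d,c) lies in no bag.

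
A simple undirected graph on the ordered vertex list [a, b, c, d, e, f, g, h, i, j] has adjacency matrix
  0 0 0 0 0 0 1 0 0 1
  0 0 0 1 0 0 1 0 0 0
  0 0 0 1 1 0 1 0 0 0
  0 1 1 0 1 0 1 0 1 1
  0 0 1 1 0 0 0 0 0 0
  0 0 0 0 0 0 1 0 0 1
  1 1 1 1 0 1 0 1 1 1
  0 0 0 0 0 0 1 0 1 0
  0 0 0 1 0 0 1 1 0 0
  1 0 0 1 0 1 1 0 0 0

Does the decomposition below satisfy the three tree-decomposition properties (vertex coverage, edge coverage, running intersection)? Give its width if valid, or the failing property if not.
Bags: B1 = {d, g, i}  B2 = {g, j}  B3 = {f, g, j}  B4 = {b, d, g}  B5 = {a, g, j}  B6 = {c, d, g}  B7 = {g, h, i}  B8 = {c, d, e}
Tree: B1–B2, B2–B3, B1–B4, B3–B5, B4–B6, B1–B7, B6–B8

No — edge (d,j) lies in no bag.

A tree decomposition must satisfy three properties: every vertex lies in some bag; for every edge, both endpoints lie together in some bag; and for every vertex, the bags containing it form a connected subtree. Here edge (d,j) lies in no bag, so the decomposition is invalid.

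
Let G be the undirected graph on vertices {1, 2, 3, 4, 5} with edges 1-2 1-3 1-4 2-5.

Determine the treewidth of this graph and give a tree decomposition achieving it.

Treewidth 1.
One optimal decomposition is:
Bags: B1 = {1, 3}  B2 = {1, 4}  B3 = {1, 2}  B4 = {2, 5}
Tree: B1–B2, B1–B3, B3–B4

The largest bag has 2 vertices, giving width 1; this decomposition certifies tw(G) ≤ 1. G has an edge, so its treewidth is at least 1. Hence tw(G) = 1 exactly.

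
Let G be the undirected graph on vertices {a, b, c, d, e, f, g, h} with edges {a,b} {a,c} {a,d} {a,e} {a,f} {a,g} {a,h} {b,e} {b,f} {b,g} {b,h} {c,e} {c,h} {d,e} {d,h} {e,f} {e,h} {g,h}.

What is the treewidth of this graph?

A width-3 tree decomposition is:
Bags: B1 = {a, b, e, f}  B2 = {a, b, e, h}  B3 = {a, c, e, h}  B4 = {a, d, e, h}  B5 = {a, b, g, h}
Tree: B1–B2, B2–B3, B3–B4, B2–B5
Every bag has size at most 4, so the width is 4 − 1 = 3 and tw(G) ≤ 3. On the other hand G contains the 4-clique {a, b, g, h}. A clique must lie in a single bag of any decomposition, so no decomposition can have width below 3. Therefore the treewidth is 3.

3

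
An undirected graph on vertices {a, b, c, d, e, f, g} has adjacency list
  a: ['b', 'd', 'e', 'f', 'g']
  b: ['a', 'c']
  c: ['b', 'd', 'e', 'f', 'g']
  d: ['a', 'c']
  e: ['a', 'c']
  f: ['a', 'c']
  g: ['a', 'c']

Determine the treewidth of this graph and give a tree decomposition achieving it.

The largest bag has 3 vertices, giving width 2; this decomposition certifies tw(G) ≤ 2. Since a–b–c–d–a is a cycle in G, G is not acyclic. Forests are exactly the graphs of treewidth ≤ 1, so tw(G) ≥ 2. The upper and lower bounds meet at 2, so that is the treewidth.

Treewidth 2.
One such decomposition:
Bags: B1 = {a, b, c}  B2 = {a, c, d}  B3 = {a, c, f}  B4 = {a, c, e}  B5 = {a, c, g}
Tree: B1–B2, B2–B3, B3–B4, B4–B5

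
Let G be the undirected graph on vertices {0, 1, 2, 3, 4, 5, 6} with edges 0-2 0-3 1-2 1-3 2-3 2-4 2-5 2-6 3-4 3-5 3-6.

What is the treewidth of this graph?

2

A width-2 tree decomposition is:
Bags: B1 = {2, 3, 5}  B2 = {0, 2, 3}  B3 = {1, 2, 3}  B4 = {2, 3, 6}  B5 = {2, 3, 4}
Tree: B1–B2, B2–B3, B1–B4, B3–B5
Every bag has size at most 3, so the width is 3 − 1 = 2 and tw(G) ≤ 2. For the lower bound, the 3 vertices {0, 2, 3} are pairwise adjacent, and any tree decomposition puts a clique entirely inside one bag — forcing width ≥ 2. Therefore the treewidth is 2.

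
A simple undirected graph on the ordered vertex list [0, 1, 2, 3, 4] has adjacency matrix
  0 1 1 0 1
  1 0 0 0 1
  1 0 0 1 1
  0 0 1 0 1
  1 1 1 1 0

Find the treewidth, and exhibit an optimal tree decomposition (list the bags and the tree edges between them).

Every bag has size at most 3, so the width is 3 − 1 = 2 and tw(G) ≤ 2. Conversely, {0, 1, 4} is a clique of size 3, and the vertices of any clique must share a bag in every tree decomposition; so some bag has ≥ 3 vertices and tw(G) ≥ 2. Combining the bounds, tw(G) = 2.

Treewidth 2.
Bags: B1 = {0, 2, 4}  B2 = {2, 3, 4}  B3 = {0, 1, 4}
Tree: B1–B2, B1–B3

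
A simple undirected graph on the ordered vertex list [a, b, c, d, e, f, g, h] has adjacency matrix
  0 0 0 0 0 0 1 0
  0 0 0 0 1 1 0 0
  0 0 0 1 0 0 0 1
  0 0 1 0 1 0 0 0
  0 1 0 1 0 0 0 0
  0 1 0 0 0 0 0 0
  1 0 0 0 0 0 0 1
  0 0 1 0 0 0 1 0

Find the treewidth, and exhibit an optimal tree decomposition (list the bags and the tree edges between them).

Treewidth 1.
One such decomposition:
Bags: B1 = {a, g}  B2 = {g, h}  B3 = {c, h}  B4 = {c, d}  B5 = {d, e}  B6 = {b, e}  B7 = {b, f}
Tree: B1–B2, B2–B3, B3–B4, B4–B5, B5–B6, B6–B7

Every bag has size at most 2, so the width is 2 − 1 = 1 and tw(G) ≤ 1. Since G has at least one edge (e.g. a–g), it is not an edgeless graph, so tw(G) ≥ 1. Hence tw(G) = 1 exactly.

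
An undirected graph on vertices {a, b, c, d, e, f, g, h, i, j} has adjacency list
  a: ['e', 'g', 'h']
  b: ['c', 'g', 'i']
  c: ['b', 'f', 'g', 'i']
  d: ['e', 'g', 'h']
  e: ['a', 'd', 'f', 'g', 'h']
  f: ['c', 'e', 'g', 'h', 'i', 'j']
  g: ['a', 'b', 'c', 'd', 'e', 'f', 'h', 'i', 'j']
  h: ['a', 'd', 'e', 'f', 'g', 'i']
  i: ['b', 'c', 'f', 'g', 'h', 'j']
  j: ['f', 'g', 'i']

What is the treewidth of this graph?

3

A width-3 tree decomposition is:
Bags: B1 = {e, f, g, h}  B2 = {f, g, h, i}  B3 = {c, f, g, i}  B4 = {b, c, g, i}  B5 = {f, g, i, j}  B6 = {d, e, g, h}  B7 = {a, e, g, h}
Tree: B1–B2, B2–B3, B3–B4, B3–B5, B1–B6, B6–B7
Every bag has size at most 4, so the width is 4 − 1 = 3 and tw(G) ≤ 3. For the lower bound, the 4 vertices {d, e, g, h} are pairwise adjacent, and any tree decomposition puts a clique entirely inside one bag — forcing width ≥ 3. Therefore the treewidth is 3.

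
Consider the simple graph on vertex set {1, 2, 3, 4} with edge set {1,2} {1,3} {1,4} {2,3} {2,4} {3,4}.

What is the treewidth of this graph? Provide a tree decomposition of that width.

With just one bag of size 4, the width is 4 − 1 = 3, so tw(G) ≤ 3. For the lower bound, the 4 vertices {1, 2, 3, 4} are pairwise adjacent, and any tree decomposition puts a clique entirely inside one bag — forcing width ≥ 3. The upper and lower bounds meet at 3, so that is the treewidth.

Treewidth 3.
Bags: B1 = {1, 2, 3, 4}
Tree: (single bag)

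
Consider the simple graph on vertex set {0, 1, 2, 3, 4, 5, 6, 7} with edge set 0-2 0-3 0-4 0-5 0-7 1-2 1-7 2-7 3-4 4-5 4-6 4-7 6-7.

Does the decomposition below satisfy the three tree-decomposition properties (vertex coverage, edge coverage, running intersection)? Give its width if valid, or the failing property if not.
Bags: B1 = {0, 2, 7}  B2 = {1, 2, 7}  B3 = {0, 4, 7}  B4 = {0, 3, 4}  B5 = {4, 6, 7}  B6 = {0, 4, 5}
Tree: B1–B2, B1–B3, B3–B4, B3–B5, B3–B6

Vertex coverage: the bags together contain {0, 1, 2, 3, 4, 5, 6, 7}, the full vertex set. Edge coverage: each edge of G has both endpoints in at least one bag. Running intersection: for every vertex, the bags containing it form a connected subtree. All three properties hold, so this is a valid tree decomposition of width max|bag| − 1 = 2, and hence tw(G) ≤ 2.

Yes; width 2.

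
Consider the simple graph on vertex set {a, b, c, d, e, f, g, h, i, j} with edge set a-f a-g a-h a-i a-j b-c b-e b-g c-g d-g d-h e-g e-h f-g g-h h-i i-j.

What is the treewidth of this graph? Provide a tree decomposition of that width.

The largest bag has 3 vertices, giving width 2; this decomposition certifies tw(G) ≤ 2. On the other hand G contains the 3-clique {d, g, h}. A clique must lie in a single bag of any decomposition, so no decomposition can have width below 2. Therefore the treewidth is 2.

Treewidth 2.
Bags: B1 = {a, f, g}  B2 = {a, g, h}  B3 = {d, g, h}  B4 = {e, g, h}  B5 = {a, h, i}  B6 = {b, e, g}  B7 = {b, c, g}  B8 = {a, i, j}
Tree: B1–B2, B2–B3, B2–B4, B2–B5, B4–B6, B6–B7, B5–B8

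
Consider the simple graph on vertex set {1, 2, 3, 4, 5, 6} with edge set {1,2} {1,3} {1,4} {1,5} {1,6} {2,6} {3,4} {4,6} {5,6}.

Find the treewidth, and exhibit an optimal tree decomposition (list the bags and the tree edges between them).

Treewidth 2.
One optimal decomposition is:
Bags: B1 = {1, 4, 6}  B2 = {1, 2, 6}  B3 = {1, 3, 4}  B4 = {1, 5, 6}
Tree: B1–B2, B1–B3, B1–B4

The largest bag has 3 vertices, giving width 2; this decomposition certifies tw(G) ≤ 2. On the other hand G contains the 3-clique {1, 3, 4}. A clique must lie in a single bag of any decomposition, so no decomposition can have width below 2. The upper and lower bounds meet at 2, so that is the treewidth.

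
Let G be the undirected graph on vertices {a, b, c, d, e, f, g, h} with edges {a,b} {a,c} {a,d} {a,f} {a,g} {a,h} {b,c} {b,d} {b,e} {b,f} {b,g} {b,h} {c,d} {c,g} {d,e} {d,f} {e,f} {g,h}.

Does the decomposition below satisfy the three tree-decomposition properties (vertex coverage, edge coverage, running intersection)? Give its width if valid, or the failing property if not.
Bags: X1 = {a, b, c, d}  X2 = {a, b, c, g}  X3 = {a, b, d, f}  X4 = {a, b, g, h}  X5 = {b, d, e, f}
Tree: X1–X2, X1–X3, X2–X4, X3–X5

Yes; width 3.

Checking the three conditions: (i) the bags cover all of {a, b, c, d, e, f, g, h}; (ii) for each edge, some bag contains both endpoints; (iii) the bags containing any fixed vertex form a subtree. All hold, so the decomposition is valid with width 4 − 1 = 3.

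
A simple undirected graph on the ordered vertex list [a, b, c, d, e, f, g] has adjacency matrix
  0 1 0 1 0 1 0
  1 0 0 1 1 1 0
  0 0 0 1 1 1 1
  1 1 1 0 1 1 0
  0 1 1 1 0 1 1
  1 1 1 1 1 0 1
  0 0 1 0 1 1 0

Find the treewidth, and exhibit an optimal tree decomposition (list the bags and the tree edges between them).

Treewidth 3.
One such decomposition:
Bags: B1 = {c, d, e, f}  B2 = {c, e, f, g}  B3 = {b, d, e, f}  B4 = {a, b, d, f}
Tree: B1–B2, B1–B3, B3–B4

The largest bag has 4 vertices, giving width 3; this decomposition certifies tw(G) ≤ 3. On the other hand G contains the 4-clique {c, d, e, f}. A clique must lie in a single bag of any decomposition, so no decomposition can have width below 3. The upper and lower bounds meet at 3, so that is the treewidth.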